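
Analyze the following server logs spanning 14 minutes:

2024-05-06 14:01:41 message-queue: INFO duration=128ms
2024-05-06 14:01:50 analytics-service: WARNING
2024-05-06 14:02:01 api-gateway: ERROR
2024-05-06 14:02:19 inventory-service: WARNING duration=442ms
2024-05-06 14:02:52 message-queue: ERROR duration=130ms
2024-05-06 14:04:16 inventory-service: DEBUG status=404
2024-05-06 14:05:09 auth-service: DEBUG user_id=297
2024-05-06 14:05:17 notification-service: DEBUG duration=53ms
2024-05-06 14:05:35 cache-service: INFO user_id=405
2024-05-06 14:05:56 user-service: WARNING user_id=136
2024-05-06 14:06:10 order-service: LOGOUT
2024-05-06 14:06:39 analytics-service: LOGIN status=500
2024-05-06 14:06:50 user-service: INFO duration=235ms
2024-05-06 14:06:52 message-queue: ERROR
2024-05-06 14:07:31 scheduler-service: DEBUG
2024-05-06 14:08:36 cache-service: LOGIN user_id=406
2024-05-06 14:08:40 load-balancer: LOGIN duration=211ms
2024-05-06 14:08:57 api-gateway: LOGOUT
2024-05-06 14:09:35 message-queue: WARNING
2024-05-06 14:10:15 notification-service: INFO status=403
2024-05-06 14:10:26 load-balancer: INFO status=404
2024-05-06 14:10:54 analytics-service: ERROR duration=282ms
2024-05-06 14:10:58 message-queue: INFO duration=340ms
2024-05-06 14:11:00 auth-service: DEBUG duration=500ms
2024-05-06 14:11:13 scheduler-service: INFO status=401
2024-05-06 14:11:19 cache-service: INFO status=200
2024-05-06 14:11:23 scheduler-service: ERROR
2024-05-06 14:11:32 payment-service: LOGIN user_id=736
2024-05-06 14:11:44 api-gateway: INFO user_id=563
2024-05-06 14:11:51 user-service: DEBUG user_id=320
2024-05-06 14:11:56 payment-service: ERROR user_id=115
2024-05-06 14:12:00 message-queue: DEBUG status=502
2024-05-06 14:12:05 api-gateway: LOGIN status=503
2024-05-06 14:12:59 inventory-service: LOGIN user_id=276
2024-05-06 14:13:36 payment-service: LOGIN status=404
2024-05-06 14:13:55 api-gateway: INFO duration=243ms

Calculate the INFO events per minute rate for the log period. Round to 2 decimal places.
0.71

To calculate the rate:

1. Count total INFO events: 10
2. Total time period: 14 minutes
3. Rate = 10 / 14 = 0.71 events per minute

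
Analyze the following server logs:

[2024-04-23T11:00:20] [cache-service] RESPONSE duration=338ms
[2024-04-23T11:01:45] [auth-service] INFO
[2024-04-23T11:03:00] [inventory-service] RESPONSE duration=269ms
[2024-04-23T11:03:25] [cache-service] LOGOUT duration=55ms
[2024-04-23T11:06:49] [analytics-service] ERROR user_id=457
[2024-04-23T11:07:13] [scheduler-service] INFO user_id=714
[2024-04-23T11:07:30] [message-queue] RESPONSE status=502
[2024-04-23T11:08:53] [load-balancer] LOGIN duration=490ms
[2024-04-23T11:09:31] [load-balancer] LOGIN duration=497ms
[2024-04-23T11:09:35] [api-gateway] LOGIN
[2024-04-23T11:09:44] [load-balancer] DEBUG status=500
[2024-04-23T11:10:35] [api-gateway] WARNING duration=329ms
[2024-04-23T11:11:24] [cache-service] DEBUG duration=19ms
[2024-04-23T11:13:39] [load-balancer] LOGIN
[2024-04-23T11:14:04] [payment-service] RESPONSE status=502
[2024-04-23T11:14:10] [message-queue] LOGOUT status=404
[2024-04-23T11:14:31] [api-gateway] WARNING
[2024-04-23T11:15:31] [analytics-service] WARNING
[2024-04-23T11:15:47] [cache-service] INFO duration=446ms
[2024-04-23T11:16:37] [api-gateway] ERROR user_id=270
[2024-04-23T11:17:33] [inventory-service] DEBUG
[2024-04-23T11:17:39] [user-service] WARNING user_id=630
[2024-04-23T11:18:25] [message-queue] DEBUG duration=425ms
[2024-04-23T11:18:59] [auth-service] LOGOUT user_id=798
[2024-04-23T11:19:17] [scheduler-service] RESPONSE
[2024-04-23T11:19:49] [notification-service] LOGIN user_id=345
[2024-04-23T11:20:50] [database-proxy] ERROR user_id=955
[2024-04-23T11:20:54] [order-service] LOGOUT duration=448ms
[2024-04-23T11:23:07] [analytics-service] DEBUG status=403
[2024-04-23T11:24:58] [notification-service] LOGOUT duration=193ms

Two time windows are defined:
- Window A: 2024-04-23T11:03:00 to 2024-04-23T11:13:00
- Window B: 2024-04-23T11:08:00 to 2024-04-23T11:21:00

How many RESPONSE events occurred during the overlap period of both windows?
0

To find overlap events:

1. Window A: 2024-04-23T11:03:00 to 2024-04-23T11:13:00
2. Window B: 2024-04-23T11:08:00 to 2024-04-23T11:21:00
3. Overlap period: 2024-04-23T11:08:00 to 2024-04-23T11:13:00
4. Count RESPONSE events in overlap: 0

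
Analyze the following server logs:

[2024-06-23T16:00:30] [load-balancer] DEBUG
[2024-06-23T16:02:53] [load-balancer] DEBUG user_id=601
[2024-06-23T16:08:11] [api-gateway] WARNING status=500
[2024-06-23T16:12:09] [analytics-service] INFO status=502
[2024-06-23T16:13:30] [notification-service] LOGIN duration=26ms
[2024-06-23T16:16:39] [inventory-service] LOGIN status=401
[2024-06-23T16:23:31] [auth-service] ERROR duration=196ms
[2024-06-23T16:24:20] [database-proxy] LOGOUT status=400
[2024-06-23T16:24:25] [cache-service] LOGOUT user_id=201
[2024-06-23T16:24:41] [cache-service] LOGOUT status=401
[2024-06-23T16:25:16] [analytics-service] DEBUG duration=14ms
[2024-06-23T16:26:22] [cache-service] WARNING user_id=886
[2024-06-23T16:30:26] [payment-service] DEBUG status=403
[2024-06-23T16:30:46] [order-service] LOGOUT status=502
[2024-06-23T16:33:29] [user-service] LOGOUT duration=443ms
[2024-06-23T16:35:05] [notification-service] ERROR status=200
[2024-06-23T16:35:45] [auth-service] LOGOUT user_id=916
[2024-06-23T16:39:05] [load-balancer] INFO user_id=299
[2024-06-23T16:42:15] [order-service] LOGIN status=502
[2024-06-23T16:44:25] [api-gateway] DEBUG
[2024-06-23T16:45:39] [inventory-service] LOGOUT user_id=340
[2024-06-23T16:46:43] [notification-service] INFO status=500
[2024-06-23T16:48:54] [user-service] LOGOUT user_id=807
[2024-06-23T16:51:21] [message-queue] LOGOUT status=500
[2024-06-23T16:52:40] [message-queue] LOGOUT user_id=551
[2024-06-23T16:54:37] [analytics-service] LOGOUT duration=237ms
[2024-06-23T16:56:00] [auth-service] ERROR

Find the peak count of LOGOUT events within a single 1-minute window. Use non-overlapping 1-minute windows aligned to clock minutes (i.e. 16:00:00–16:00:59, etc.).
3

To find the burst window:

1. Divide the log period into non-overlapping 1-minute windows starting at 16:00
2. Count LOGOUT events in each window
3. Find the window with maximum count
4. Maximum events in a window: 3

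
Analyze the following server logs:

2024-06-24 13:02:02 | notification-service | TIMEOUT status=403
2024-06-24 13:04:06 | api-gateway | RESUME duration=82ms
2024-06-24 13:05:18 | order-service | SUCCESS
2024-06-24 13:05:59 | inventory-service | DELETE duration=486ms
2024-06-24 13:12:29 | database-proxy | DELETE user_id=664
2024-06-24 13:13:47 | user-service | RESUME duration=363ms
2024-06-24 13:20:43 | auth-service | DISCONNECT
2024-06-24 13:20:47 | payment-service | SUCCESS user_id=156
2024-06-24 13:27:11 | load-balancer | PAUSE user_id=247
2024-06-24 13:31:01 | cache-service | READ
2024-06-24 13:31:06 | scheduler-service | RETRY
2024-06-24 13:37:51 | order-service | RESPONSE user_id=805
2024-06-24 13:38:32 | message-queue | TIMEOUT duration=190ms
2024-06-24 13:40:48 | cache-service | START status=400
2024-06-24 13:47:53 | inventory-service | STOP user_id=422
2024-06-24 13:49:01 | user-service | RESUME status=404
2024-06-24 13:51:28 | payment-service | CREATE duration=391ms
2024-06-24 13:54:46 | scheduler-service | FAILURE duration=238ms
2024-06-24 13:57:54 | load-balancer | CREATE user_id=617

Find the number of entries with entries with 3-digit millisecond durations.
5

To find matching entries:

1. Pattern to match: entries with 3-digit millisecond durations
2. Scan each log entry for the pattern
3. Count matches: 5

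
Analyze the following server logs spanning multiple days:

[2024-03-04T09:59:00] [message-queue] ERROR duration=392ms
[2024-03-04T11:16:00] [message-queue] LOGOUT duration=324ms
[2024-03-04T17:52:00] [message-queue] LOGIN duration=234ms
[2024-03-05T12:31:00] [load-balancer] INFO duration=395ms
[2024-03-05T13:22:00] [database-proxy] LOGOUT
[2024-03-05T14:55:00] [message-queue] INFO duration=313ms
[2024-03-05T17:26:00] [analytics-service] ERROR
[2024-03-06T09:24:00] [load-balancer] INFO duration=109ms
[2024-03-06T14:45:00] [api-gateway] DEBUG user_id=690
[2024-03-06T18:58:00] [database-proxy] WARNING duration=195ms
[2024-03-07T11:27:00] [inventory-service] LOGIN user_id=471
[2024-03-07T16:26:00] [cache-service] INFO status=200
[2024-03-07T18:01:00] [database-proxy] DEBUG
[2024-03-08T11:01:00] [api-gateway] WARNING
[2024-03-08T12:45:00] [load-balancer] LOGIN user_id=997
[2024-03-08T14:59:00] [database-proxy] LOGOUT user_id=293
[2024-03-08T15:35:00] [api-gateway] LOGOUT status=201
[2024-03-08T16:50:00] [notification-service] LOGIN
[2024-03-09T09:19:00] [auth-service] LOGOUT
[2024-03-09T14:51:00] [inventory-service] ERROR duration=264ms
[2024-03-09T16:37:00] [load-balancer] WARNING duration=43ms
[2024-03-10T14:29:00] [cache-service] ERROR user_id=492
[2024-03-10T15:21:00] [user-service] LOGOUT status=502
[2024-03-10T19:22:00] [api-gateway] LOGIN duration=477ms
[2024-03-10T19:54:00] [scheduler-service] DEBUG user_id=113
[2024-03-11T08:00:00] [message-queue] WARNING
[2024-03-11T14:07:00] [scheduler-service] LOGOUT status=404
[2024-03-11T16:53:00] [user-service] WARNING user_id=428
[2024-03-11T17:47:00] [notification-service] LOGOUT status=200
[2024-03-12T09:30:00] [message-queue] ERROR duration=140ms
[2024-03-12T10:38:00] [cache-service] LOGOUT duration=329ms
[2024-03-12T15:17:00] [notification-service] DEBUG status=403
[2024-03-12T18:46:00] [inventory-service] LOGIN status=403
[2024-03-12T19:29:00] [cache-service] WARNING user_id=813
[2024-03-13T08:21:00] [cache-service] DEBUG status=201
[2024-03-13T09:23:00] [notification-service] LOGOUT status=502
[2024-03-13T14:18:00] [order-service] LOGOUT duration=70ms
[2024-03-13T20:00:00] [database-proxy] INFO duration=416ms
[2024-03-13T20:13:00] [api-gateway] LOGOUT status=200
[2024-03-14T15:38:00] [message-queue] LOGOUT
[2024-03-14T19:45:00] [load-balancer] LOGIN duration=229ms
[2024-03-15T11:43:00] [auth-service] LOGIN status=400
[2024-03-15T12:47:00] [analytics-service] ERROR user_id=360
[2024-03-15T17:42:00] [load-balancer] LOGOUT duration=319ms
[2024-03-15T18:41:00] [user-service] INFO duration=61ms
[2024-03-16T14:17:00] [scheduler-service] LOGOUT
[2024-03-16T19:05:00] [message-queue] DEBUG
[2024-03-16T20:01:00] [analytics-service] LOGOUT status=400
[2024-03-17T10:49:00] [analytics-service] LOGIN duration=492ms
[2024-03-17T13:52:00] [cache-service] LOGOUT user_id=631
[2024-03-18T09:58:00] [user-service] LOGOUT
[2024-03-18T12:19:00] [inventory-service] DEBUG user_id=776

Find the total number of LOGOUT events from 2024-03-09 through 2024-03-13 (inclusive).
8

To filter by date range:

1. Date range: 2024-03-09 through 2024-03-13, both dates inclusive
2. Filter for LOGOUT events whose date falls in this range
3. Count matching events: 8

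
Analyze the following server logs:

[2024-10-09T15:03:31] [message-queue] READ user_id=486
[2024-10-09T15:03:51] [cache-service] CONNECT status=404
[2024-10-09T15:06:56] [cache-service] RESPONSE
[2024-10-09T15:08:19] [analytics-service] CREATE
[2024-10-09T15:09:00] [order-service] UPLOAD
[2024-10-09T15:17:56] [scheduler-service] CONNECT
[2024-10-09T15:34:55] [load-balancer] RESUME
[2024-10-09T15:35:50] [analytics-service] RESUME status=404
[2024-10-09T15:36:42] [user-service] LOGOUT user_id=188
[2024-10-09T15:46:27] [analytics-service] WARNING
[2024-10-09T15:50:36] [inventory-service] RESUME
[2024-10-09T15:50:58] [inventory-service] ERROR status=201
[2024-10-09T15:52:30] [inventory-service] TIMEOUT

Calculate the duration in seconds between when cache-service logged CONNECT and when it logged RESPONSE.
185

To find the time between events:

1. Locate the first CONNECT event for cache-service: 2024-10-09T15:03:51
2. Locate the first RESPONSE event for cache-service: 2024-10-09T15:06:56
3. Calculate the difference: 2024-10-09T15:06:56 - 2024-10-09T15:03:51 = 185 seconds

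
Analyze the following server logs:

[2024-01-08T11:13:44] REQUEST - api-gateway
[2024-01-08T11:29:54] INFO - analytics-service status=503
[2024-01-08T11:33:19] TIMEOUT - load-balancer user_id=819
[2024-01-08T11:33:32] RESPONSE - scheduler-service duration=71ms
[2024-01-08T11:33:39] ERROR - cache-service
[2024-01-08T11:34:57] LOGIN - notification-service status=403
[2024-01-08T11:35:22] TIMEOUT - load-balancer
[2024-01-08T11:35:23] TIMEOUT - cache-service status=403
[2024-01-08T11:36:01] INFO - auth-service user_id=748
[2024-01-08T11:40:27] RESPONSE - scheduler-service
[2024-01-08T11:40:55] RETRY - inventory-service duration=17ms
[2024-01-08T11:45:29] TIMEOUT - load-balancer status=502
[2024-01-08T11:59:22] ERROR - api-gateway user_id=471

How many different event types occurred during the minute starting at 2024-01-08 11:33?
3

To count unique event types:

1. Filter events in the minute starting at 2024-01-08 11:33
2. Extract event types from matching entries
3. Count unique types: 3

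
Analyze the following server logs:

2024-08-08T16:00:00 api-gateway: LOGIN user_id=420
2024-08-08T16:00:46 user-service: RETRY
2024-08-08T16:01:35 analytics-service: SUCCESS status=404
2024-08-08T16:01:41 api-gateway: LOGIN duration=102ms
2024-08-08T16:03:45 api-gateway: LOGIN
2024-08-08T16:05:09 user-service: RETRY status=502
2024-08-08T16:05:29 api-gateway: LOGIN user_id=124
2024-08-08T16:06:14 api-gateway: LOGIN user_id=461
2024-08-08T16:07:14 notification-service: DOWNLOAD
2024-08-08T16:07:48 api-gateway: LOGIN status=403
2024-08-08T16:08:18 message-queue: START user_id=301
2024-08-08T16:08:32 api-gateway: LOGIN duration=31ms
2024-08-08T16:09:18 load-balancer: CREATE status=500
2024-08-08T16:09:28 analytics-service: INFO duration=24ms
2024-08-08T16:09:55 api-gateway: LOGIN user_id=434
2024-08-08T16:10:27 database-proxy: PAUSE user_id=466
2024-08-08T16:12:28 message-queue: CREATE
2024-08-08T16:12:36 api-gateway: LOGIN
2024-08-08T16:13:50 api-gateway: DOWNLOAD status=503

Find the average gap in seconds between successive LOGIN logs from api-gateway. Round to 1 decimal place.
94.5

To calculate average interval:

1. Find all LOGIN events for api-gateway in order
2. Calculate time gaps between consecutive events
3. Compute mean of gaps: 756 / 8 = 94.5 seconds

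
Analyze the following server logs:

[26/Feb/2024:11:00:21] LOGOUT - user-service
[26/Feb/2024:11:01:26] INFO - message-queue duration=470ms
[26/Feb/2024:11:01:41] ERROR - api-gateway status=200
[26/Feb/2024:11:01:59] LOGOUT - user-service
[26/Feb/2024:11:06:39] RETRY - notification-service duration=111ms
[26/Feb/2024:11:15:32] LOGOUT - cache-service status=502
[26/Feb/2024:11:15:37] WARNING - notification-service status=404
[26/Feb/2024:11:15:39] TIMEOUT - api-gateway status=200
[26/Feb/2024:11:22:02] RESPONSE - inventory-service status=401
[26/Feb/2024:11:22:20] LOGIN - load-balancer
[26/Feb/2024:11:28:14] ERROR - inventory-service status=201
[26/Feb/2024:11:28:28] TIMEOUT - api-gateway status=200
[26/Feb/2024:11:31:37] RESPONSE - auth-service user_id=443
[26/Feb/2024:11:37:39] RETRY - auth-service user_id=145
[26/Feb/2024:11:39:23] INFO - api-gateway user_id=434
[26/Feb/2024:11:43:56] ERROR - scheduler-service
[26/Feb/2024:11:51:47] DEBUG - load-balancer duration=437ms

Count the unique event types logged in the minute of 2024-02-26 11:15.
3

To count unique event types:

1. Filter events in the minute starting at 2024-02-26 11:15
2. Extract event types from matching entries
3. Count unique types: 3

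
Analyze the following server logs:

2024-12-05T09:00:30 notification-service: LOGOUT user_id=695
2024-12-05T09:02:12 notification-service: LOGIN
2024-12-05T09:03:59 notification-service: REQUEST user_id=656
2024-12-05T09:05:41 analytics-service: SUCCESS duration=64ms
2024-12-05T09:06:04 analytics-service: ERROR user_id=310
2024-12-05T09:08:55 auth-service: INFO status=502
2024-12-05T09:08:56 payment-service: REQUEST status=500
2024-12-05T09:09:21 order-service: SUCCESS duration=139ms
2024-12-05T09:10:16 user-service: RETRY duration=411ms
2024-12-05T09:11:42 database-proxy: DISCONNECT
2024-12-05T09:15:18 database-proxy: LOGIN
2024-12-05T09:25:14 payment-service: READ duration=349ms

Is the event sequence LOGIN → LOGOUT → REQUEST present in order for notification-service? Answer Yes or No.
No

To verify sequence order:

1. Find all events in sequence LOGIN → LOGOUT → REQUEST for notification-service
2. Extract their timestamps
3. Check if timestamps are in ascending order
4. Result: No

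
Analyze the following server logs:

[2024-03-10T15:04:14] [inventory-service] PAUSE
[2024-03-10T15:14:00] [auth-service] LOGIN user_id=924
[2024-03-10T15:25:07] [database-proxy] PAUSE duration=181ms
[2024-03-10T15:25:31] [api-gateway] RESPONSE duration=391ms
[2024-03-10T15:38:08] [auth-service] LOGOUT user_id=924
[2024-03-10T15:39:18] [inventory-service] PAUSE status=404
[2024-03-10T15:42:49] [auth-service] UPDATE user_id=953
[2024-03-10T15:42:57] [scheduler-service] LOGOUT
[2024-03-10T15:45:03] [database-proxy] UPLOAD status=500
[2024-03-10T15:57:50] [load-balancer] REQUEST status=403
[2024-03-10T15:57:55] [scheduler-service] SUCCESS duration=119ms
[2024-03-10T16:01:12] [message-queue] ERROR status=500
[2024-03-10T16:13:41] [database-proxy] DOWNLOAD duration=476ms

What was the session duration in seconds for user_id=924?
1448

To calculate session duration:

1. Find LOGIN event for user_id=924: 2024-03-10T15:14:00
2. Find LOGOUT event for user_id=924: 2024-03-10T15:38:08
3. Session duration: 2024-03-10T15:38:08 - 2024-03-10T15:14:00 = 1448 seconds (24 minutes)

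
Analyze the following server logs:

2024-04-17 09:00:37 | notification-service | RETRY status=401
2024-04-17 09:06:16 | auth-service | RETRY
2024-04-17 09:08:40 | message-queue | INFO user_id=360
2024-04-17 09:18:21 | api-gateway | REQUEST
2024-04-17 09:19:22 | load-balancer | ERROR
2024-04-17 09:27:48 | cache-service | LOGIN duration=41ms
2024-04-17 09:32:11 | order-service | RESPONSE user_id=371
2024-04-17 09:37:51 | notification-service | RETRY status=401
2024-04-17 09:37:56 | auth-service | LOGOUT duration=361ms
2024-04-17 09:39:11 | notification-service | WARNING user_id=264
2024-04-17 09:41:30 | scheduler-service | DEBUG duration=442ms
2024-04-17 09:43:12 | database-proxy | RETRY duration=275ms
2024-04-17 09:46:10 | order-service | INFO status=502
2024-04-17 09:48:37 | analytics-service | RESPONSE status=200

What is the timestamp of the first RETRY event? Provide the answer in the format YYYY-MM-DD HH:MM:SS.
2024-04-17 09:00:37

To find the first event:

1. Filter for all RETRY events
2. Sort by timestamp
3. Select the first one
4. Timestamp: 2024-04-17 09:00:37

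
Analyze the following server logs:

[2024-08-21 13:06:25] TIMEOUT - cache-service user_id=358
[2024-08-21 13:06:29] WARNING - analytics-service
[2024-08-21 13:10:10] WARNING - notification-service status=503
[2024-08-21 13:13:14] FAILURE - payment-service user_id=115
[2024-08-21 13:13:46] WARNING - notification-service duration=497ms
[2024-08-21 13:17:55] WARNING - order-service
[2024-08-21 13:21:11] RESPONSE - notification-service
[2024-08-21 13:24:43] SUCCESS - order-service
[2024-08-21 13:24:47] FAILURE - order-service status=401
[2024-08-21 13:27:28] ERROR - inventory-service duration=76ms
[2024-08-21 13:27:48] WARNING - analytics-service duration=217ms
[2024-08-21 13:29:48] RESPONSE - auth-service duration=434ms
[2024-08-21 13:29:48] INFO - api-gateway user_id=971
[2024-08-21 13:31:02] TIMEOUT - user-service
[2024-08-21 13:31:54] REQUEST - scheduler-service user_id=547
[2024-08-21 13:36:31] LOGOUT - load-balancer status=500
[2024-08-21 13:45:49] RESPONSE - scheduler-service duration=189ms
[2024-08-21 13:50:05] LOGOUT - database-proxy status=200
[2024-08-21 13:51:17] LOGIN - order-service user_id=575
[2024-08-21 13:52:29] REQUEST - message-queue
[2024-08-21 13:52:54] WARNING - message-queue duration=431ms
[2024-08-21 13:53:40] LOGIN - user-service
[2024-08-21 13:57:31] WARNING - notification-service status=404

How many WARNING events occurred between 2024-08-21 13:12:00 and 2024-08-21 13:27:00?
2

To count events in the time window:

1. Window boundaries: 2024-08-21 13:12:00 to 2024-08-21 13:27:00
2. Filter for WARNING events within this window
3. Count matching events: 2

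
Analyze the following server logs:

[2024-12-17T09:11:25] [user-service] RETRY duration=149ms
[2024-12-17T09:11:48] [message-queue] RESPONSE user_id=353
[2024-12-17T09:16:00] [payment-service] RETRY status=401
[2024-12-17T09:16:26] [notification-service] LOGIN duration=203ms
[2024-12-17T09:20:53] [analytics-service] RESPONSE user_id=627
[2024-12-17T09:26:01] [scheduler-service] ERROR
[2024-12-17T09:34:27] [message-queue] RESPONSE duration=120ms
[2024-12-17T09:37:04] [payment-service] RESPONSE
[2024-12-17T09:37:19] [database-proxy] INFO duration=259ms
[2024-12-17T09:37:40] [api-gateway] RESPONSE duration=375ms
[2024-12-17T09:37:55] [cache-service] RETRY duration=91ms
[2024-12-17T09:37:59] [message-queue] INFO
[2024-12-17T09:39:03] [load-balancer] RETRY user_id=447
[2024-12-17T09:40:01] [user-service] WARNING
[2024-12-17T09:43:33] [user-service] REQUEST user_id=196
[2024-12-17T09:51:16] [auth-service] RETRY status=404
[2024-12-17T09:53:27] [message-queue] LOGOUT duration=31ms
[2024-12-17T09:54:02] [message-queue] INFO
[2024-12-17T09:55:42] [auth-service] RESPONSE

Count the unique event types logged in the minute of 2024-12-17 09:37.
3

To count unique event types:

1. Filter events in the minute starting at 2024-12-17 09:37
2. Extract event types from matching entries
3. Count unique types: 3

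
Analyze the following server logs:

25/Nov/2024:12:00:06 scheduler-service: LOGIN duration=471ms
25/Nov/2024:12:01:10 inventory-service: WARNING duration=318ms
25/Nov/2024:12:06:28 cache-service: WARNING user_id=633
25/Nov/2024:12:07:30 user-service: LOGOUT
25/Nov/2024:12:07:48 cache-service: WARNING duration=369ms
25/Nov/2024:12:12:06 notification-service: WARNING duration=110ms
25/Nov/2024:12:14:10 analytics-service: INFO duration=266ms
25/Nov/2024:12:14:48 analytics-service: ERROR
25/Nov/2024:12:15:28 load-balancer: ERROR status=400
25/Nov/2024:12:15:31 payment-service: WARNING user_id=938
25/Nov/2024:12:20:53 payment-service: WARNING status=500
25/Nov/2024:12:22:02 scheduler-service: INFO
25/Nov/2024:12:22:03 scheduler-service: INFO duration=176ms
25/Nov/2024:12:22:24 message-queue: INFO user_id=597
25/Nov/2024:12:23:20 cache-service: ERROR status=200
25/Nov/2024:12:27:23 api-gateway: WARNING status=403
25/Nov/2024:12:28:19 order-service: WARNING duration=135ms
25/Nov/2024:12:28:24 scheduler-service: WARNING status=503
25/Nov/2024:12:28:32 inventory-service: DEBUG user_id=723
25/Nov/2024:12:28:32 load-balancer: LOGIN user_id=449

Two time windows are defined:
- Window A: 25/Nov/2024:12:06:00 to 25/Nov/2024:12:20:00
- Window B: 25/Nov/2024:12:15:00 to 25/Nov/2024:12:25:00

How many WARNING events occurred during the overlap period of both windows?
1

To find overlap events:

1. Window A: 25/Nov/2024:12:06:00 to 25/Nov/2024:12:20:00
2. Window B: 25/Nov/2024:12:15:00 to 25/Nov/2024:12:25:00
3. Overlap period: 25/Nov/2024:12:15:00 to 25/Nov/2024:12:20:00
4. Count WARNING events in overlap: 1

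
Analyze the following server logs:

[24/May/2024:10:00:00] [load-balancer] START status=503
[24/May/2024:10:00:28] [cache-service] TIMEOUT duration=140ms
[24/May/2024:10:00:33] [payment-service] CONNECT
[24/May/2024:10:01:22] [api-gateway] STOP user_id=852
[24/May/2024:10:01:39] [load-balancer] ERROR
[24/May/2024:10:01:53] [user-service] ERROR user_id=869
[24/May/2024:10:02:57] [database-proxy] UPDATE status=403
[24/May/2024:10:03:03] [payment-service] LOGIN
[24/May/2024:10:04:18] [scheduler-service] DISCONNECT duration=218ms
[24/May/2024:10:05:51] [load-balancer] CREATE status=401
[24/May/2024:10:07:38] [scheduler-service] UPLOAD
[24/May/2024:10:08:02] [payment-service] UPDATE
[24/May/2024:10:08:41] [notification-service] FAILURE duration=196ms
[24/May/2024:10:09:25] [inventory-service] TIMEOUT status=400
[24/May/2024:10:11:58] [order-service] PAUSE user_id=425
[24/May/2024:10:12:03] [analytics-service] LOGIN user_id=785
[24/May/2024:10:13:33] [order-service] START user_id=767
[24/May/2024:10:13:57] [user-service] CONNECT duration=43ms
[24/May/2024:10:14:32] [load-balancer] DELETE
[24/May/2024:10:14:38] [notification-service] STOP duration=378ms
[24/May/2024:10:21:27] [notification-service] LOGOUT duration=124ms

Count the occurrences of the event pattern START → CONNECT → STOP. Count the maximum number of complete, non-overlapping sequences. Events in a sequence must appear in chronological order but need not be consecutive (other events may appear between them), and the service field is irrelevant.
2

To count sequences:

1. Look for pattern: START → CONNECT → STOP
2. Greedily scan the log in chronological order, matching each sequence element in turn (ignoring service)
3. Each time the full pattern completes, increment the count and restart matching from the next event
4. Complete non-overlapping sequences found: 2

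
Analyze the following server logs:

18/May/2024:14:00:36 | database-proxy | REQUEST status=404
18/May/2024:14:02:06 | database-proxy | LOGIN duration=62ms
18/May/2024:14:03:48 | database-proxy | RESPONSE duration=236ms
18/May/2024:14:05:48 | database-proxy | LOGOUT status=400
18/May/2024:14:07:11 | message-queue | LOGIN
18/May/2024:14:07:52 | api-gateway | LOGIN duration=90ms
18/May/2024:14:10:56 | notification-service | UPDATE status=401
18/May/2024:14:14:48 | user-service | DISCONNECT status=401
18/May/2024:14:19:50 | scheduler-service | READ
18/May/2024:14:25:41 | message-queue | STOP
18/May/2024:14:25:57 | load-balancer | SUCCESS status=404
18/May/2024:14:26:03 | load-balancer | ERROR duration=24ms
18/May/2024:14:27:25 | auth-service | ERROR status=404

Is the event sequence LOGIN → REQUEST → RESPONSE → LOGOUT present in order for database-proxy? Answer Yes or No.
No

To verify sequence order:

1. Find all events in sequence LOGIN → REQUEST → RESPONSE → LOGOUT for database-proxy
2. Extract their timestamps
3. Check if timestamps are in ascending order
4. Result: No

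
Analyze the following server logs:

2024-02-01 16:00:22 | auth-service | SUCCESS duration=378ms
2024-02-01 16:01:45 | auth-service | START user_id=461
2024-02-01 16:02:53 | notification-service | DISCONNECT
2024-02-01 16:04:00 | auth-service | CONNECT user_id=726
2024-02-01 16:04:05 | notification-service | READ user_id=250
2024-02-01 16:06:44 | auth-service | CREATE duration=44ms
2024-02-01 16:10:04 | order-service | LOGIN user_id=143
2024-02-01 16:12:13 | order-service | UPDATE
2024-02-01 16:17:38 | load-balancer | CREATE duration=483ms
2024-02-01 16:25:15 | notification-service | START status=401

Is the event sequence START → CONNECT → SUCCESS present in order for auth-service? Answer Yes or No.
No

To verify sequence order:

1. Find all events in sequence START → CONNECT → SUCCESS for auth-service
2. Extract their timestamps
3. Check if timestamps are in ascending order
4. Result: No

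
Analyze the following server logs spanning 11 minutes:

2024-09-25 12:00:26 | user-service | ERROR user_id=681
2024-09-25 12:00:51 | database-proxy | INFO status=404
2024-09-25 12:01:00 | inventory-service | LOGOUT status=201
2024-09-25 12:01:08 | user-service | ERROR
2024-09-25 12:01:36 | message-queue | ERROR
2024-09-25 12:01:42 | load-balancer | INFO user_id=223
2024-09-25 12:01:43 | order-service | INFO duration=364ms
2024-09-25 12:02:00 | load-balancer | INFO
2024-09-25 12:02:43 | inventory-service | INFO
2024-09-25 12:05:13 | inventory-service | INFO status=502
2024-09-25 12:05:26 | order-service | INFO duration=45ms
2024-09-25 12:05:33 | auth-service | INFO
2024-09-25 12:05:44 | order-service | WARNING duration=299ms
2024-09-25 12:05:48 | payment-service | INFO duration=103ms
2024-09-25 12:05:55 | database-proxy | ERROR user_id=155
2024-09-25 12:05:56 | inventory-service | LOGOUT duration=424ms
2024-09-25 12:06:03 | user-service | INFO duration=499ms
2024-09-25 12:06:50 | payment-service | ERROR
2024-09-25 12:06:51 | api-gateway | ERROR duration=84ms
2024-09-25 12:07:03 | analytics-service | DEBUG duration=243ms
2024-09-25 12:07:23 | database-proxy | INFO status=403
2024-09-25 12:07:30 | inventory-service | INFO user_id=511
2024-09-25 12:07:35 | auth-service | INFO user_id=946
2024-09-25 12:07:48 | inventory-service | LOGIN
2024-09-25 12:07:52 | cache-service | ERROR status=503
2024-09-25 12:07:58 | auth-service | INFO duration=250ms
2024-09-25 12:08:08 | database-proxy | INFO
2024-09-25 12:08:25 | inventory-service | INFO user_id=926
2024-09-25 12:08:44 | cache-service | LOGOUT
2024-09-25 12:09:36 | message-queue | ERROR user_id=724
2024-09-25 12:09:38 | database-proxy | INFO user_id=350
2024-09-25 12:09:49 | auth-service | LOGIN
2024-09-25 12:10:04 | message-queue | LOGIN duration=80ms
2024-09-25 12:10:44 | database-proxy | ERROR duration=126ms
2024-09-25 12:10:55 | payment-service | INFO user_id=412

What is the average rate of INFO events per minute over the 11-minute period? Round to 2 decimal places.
1.64

To calculate the rate:

1. Count total INFO events: 18
2. Total time period: 11 minutes
3. Rate = 18 / 11 = 1.64 events per minute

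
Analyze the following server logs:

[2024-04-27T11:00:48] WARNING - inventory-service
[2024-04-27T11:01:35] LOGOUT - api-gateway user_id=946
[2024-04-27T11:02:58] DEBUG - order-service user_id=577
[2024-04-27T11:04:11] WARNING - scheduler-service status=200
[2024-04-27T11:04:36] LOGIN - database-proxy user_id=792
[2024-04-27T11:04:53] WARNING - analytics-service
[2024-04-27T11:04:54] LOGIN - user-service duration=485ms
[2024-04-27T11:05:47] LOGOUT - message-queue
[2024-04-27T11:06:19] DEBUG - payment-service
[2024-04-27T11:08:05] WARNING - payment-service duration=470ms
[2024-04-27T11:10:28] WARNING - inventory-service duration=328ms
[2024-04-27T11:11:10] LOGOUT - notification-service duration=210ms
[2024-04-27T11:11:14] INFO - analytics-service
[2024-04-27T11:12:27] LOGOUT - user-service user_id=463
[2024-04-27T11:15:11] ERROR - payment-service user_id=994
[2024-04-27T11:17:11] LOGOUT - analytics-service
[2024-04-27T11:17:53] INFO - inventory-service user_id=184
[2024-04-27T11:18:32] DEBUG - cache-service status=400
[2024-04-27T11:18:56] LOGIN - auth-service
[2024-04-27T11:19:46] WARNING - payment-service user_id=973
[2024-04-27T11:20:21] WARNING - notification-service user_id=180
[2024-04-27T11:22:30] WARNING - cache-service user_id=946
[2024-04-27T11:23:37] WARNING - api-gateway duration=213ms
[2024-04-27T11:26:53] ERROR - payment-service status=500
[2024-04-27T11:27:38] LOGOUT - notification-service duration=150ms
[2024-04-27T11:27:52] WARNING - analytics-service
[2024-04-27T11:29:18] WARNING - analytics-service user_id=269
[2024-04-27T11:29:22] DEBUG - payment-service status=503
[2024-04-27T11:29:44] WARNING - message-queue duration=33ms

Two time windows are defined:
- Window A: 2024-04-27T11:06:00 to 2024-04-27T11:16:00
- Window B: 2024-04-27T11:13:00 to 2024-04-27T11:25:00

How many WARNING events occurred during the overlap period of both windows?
0

To find overlap events:

1. Window A: 2024-04-27T11:06:00 to 2024-04-27T11:16:00
2. Window B: 2024-04-27T11:13:00 to 2024-04-27T11:25:00
3. Overlap period: 2024-04-27T11:13:00 to 2024-04-27T11:16:00
4. Count WARNING events in overlap: 0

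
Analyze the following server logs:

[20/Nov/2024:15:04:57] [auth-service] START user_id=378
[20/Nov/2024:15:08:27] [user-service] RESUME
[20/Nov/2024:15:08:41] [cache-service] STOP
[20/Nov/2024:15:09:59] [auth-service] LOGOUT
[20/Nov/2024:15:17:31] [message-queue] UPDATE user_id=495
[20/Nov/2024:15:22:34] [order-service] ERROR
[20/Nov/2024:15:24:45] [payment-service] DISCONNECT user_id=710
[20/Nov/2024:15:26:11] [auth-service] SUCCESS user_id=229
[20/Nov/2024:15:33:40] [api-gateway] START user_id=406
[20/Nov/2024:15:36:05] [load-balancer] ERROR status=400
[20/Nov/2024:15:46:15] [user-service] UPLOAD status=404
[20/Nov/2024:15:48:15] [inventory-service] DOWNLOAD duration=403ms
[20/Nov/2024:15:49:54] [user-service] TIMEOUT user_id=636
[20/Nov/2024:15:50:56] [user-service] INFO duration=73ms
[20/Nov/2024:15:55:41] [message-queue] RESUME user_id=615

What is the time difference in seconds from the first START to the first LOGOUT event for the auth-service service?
302

To find the time between events:

1. Locate the first START event for auth-service: 20/Nov/2024:15:04:57
2. Locate the first LOGOUT event for auth-service: 20/Nov/2024:15:09:59
3. Calculate the difference: 20/Nov/2024:15:09:59 - 20/Nov/2024:15:04:57 = 302 seconds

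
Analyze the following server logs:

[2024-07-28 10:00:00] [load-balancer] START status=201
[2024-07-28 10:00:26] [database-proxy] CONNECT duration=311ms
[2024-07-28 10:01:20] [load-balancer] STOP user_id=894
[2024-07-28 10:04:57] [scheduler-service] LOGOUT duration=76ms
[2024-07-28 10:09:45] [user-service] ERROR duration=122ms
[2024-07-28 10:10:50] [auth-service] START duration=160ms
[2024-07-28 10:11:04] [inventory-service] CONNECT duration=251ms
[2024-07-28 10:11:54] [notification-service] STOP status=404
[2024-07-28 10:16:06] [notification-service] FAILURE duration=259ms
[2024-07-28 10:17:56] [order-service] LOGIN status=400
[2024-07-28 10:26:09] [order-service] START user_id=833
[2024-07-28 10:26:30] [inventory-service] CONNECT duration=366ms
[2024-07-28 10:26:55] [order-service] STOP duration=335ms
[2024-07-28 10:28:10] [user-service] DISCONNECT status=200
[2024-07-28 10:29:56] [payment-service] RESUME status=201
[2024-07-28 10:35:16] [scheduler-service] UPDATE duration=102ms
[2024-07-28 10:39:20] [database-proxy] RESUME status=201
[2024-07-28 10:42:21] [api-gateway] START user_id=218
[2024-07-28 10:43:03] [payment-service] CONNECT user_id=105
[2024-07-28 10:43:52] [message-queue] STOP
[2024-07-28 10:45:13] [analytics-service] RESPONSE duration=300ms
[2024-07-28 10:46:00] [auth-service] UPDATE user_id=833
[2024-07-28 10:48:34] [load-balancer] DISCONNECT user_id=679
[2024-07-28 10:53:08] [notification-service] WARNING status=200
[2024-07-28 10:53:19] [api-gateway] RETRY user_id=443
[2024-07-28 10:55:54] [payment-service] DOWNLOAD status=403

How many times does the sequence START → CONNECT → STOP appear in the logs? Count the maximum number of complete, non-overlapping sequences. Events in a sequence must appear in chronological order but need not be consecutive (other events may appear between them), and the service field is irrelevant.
4

To count sequences:

1. Look for pattern: START → CONNECT → STOP
2. Greedily scan the log in chronological order, matching each sequence element in turn (ignoring service)
3. Each time the full pattern completes, increment the count and restart matching from the next event
4. Complete non-overlapping sequences found: 4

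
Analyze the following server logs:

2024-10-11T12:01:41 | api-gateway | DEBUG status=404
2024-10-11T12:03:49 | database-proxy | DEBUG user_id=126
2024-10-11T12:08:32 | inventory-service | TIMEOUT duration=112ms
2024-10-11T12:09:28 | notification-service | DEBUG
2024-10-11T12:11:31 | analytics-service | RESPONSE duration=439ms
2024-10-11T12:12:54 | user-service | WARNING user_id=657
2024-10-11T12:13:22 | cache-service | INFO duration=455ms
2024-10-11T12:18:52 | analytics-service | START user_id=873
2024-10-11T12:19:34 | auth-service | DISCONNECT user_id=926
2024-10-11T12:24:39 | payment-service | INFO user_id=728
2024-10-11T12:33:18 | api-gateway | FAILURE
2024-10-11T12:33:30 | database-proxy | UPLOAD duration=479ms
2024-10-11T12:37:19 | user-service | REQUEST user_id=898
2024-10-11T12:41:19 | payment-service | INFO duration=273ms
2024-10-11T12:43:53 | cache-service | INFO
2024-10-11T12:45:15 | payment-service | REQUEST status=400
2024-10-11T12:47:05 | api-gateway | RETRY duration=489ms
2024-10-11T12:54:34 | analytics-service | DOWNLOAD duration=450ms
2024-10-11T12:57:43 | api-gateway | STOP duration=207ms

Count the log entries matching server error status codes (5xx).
0

To find matching entries:

1. Pattern to match: server error status codes (5xx)
2. Scan each log entry for the pattern
3. Count matches: 0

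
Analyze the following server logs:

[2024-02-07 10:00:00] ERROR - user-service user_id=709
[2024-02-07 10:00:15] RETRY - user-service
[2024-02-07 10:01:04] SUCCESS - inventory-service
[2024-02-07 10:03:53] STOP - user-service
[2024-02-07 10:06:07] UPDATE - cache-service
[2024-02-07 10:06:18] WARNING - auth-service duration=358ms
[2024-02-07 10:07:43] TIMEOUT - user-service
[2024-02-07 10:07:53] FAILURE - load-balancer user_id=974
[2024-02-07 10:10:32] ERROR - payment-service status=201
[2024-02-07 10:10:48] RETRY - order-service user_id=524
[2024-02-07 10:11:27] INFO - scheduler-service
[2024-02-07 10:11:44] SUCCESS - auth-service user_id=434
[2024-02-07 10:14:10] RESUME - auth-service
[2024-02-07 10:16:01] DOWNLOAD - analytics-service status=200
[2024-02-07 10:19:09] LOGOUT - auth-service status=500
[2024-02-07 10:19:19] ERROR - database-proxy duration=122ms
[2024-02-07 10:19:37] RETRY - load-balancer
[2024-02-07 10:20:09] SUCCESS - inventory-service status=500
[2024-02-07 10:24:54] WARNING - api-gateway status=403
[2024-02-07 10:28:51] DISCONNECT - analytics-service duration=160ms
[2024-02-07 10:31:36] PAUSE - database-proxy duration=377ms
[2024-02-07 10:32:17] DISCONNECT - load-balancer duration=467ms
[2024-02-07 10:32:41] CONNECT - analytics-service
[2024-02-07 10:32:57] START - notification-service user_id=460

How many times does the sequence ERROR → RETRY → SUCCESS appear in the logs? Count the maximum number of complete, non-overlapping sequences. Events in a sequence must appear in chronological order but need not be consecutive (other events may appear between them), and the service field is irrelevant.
3

To count sequences:

1. Look for pattern: ERROR → RETRY → SUCCESS
2. Greedily scan the log in chronological order, matching each sequence element in turn (ignoring service)
3. Each time the full pattern completes, increment the count and restart matching from the next event
4. Complete non-overlapping sequences found: 3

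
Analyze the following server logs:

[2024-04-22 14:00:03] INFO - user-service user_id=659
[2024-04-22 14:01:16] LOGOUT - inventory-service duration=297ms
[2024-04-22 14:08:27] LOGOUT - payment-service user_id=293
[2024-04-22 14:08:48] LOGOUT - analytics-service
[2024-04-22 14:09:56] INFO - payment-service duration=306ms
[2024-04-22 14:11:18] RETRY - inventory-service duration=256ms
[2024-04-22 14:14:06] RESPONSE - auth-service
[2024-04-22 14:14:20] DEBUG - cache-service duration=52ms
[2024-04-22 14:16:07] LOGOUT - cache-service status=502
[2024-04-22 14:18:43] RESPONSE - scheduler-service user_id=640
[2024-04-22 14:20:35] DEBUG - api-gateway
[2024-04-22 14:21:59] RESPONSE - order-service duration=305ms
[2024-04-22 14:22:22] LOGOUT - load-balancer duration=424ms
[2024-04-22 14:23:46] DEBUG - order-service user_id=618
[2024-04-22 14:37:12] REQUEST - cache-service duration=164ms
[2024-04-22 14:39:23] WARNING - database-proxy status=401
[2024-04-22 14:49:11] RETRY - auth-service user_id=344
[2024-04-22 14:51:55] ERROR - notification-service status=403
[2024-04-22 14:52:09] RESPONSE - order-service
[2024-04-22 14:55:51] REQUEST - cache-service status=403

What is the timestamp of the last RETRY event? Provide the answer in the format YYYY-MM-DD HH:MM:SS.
2024-04-22 14:49:11

To find the last event:

1. Filter for all RETRY events
2. Sort by timestamp
3. Select the last one
4. Timestamp: 2024-04-22 14:49:11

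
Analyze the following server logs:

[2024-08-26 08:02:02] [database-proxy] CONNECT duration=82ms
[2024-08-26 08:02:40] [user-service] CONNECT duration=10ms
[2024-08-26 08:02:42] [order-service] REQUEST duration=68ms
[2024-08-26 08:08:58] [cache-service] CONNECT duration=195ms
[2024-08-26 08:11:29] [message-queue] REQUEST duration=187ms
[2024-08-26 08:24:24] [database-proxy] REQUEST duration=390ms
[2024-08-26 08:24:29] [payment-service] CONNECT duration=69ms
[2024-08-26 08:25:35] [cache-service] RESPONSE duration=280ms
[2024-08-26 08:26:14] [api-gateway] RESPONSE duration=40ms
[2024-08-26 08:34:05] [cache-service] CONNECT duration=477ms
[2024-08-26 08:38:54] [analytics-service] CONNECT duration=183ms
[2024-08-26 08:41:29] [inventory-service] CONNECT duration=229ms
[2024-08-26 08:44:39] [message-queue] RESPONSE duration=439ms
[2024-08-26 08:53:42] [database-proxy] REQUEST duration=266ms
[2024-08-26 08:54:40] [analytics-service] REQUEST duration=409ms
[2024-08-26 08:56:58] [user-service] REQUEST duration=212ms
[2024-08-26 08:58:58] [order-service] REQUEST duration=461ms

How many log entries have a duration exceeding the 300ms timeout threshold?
5

To count timeouts:

1. Threshold: 300ms
2. Extract duration from each log entry
3. Count entries where duration > 300
4. Timeout count: 5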